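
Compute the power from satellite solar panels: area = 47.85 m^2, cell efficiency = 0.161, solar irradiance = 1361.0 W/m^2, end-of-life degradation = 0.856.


P = area * eta * S * degradation
P = 47.85 * 0.161 * 1361.0 * 0.856
P = 8975.1085 W

8975.1085 W


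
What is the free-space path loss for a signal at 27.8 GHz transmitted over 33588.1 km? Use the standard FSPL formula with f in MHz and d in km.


f = 27.8 GHz = 27800.0000 MHz
d = 33588.1 km
FSPL = 32.44 + 20*log10(27800.0000) + 20*log10(33588.1)
FSPL = 32.44 + 88.8809 + 90.5237
FSPL = 211.8446 dB

211.8446 dB


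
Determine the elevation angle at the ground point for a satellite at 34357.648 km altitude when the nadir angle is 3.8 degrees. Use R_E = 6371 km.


r = R_E + alt = 40728.6480 km
Law of sines in the satellite / Earth-center / ground-point triangle:
  sin(nadir)/R_E = sin(90 + el)/r  =>  cos(el) = (r/R_E)*sin(nadir)
cos(el) = (40728.6480 / 6371.0000) * sin(3.8 deg) = 0.423677
el = arccos(0.423677) = 64.9330 deg
(Earth-central angle = 90 - nadir - el = 21.2670 deg)

64.9330 degrees


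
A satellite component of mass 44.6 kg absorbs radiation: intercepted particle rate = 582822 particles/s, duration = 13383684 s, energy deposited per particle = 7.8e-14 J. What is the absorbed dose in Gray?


Total energy deposited = rate * time * E_per
  = 582822 * 13383684 * 7.8e-14 = 0.6084238 J
Dose = E_total / mass = 0.6084238 / 44.6
Dose = 0.01364179 Gy

0.0136 Gy


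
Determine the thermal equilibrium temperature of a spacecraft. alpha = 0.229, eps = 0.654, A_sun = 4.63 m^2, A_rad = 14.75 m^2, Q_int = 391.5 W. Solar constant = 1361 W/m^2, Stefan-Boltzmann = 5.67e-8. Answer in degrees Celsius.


Numerator = alpha*S*A_sun + Q_int = 0.229*1361*4.63 + 391.5 = 1834.5275 W
Denominator = eps*sigma*A_rad = 0.654*5.67e-8*14.75 = 5.4695655e-07 W/K^4
T^4 = 3.3540644e+09 K^4
T = 240.6539 K = -32.4961 C

-32.4961 degrees Celsius


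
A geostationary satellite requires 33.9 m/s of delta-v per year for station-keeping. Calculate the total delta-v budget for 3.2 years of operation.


dV = rate * years = 33.9 * 3.2
dV = 108.4800 m/s

108.4800 m/s


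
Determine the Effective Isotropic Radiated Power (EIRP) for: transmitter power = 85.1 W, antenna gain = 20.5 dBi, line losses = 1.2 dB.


Pt = 85.1 W = 19.2993 dBW
EIRP = Pt_dBW + Gt - losses = 19.2993 + 20.5 - 1.2 = 38.5993 dBW

38.5993 dBW


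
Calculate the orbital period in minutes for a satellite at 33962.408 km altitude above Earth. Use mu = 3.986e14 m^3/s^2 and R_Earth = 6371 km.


r = 40333.4080 km = 4.0333408e+07 m
T = 2*pi*sqrt(r^3/mu) = 2*pi*sqrt(6.5613735e+22 / 3.986e14)
T = 80613.6528 s = 1343.5609 min

1343.5609 minutes


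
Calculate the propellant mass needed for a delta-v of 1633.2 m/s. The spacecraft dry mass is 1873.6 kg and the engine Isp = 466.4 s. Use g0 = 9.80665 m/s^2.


ve = Isp * g0 = 466.4 * 9.80665 = 4573.821560 m/s
mass ratio = exp(dv/ve) = exp(1633.2/4573.821560) = 1.42914388
m_prop = m_dry * (mr - 1) = 1873.6 * (1.42914388 - 1)
m_prop = 804.0440 kg

804.0440 kg


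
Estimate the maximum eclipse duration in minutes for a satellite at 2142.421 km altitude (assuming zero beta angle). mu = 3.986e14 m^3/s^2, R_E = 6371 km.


r = 8513.4210 km
T = 130.2915 min
Eclipse fraction = arcsin(R_E/r)/pi = arcsin(6371.0000/8513.4210)/pi
= arcsin(0.7483478)/pi = 0.2691526
Eclipse duration = 0.2691526 * 130.2915 = 35.0683 min

35.0683 minutes


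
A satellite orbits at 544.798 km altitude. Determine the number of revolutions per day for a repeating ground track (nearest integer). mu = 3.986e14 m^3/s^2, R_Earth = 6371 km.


r = 6.915798e+06 m
T = 2*pi*sqrt(r^3/mu) = 5723.6711 s = 95.3945 min
revs/day = 1440 / 95.3945 = 15.0952
Rounded: 15 revolutions per day

15 revolutions per day


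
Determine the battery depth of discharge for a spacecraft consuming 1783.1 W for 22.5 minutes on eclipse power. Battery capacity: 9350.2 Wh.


E_used = P * t / 60 = 1783.1 * 22.5 / 60 = 668.6625 Wh
DOD = E_used / E_total * 100 = 668.6625 / 9350.2 * 100
DOD = 7.1513 %

7.1513 %


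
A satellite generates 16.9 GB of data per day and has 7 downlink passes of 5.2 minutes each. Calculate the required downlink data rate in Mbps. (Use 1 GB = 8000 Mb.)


total contact time = 7 * 5.2 * 60 = 2184.0000 s
data = 16.9 GB = 135200.0000 Mb
rate = 135200.0000 / 2184.0000 = 61.9048 Mbps

61.9048 Mbps


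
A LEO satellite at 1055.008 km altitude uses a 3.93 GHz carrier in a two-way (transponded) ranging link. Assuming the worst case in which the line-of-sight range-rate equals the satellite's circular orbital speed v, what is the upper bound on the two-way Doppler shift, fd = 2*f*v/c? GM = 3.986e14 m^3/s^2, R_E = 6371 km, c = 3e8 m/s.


r = 7.426008e+06 m
v = sqrt(mu/r) = 7326.4053 m/s (worst-case radial velocity)
f = 3.93 GHz = 3.93e+09 Hz
fd = 2*f*v/c = 2*3.93e+09*7326.4053/3.0e+08
fd = 191951.8191 Hz

191951.8191 Hz


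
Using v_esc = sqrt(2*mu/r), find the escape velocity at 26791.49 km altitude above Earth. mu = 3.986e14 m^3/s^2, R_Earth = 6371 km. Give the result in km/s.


r = 6371.0 + 26791.49 = 33162.4900 km = 3.316249e+07 m
v_esc = sqrt(2*mu/r) = sqrt(2*3.986e14 / 3.316249e+07)
v_esc = 4902.9795 m/s = 4.9030 km/s

4.9030 km/s


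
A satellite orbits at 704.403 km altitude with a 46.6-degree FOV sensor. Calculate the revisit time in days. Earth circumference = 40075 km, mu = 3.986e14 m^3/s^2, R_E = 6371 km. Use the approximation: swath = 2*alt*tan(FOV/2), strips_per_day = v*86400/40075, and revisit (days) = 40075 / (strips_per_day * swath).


swath = 2*704.403*tan(0.4066617) = 606.7277 km
v = sqrt(mu/r) = 7505.7321 m/s = 7.5057 km/s
strips/day = v*86400/40075 = 7.5057*86400/40075 = 16.1820
coverage/day = strips * swath = 16.1820 * 606.7277 = 9818.0922 km
revisit = 40075 / 9818.0922 = 4.0818 days

4.0818 days


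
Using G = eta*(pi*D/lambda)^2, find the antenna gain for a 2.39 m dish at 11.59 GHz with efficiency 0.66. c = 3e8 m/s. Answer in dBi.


lambda = c/f = 3e8 / 1.159e+10 = 0.02588438 m
G = eta*(pi*D/lambda)^2 = 0.66*(pi*2.39/0.02588438)^2
G = 55534.6252 (linear)
G = 10*log10(55534.6252) = 47.4456 dBi

47.4456 dBi


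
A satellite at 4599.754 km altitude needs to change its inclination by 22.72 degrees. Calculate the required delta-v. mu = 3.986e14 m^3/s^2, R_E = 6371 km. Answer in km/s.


r = 10970.7540 km = 1.0970754e+07 m
V = sqrt(mu/r) = 6027.6831 m/s
di = 22.72 deg = 0.3965388 rad
dV = 2*V*sin(di/2) = 2*6027.6831*sin(0.1982694)
dV = 2374.5808 m/s = 2.3746 km/s

2.3746 km/s


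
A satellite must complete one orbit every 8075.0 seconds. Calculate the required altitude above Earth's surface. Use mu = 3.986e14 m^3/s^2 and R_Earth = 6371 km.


T = 8075.0 s
r = (mu*T^2/(4*pi^2))^(1/3) = (3.986e14 * 8075.0^2 / (4*pi^2))^(1/3)
r = 8.6993647e+06 m = 8699.3647 km
alt = r - R_E = 8699.3647 - 6371 = 2328.3647 km

2328.3647 km


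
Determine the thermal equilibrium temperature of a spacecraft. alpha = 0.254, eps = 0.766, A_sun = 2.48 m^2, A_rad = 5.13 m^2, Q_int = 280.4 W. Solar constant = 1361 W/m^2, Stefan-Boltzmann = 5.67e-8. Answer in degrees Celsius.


Numerator = alpha*S*A_sun + Q_int = 0.254*1361*2.48 + 280.4 = 1137.7211 W
Denominator = eps*sigma*A_rad = 0.766*5.67e-8*5.13 = 2.2280719e-07 W/K^4
T^4 = 5.1063035e+09 K^4
T = 267.3170 K = -5.8330 C

-5.8330 degrees Celsius


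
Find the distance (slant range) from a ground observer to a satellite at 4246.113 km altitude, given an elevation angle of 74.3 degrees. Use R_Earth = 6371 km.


h = 4246.113 km, el = 74.3 deg
d = -R_E*sin(el) + sqrt((R_E*sin(el))^2 + 2*R_E*h + h^2)
d = -6371.0000*sin(1.2968) + sqrt((6371.0000*0.9626917)^2 + 2*6371.0000*4246.113 + 4246.113^2)
d = 4342.8986 km

4342.8986 km


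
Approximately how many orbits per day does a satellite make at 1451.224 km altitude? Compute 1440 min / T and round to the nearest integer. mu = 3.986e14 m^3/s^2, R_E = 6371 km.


r = 7.822224e+06 m
T = 2*pi*sqrt(r^3/mu) = 6885.0420 s = 114.7507 min
revs/day = 1440 / 114.7507 = 12.5489
Rounded: 13 revolutions per day

13 revolutions per day


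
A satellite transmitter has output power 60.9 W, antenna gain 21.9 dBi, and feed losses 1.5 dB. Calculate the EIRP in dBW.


Pt = 60.9 W = 17.8462 dBW
EIRP = Pt_dBW + Gt - losses = 17.8462 + 21.9 - 1.5 = 38.2462 dBW

38.2462 dBW


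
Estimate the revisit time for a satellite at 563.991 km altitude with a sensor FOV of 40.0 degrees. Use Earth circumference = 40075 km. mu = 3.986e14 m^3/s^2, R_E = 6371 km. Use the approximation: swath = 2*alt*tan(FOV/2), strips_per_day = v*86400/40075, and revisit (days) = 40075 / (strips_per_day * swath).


swath = 2*563.991*tan(0.3490659) = 410.5519 km
v = sqrt(mu/r) = 7581.3352 m/s = 7.5813 km/s
strips/day = v*86400/40075 = 7.5813*86400/40075 = 16.3450
coverage/day = strips * swath = 16.3450 * 410.5519 = 6710.4855 km
revisit = 40075 / 6710.4855 = 5.9720 days

5.9720 days


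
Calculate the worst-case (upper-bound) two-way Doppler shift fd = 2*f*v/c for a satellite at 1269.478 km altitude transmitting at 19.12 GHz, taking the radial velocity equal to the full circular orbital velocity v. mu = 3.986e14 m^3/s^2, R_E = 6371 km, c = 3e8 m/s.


r = 7.640478e+06 m
v = sqrt(mu/r) = 7222.8465 m/s (worst-case radial velocity)
f = 19.12 GHz = 1.912e+10 Hz
fd = 2*f*v/c = 2*1.912e+10*7222.8465/3.0e+08
fd = 920672.1610 Hz

920672.1610 Hz


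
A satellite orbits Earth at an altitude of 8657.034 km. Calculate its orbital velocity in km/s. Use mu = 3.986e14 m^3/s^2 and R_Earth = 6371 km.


r = R_E + alt = 6371.0 + 8657.034 = 15028.0340 km = 1.5028034e+07 m
v = sqrt(mu/r) = sqrt(3.986e14 / 1.5028034e+07) = 5150.1225 m/s = 5.1501 km/s

5.1501 km/s


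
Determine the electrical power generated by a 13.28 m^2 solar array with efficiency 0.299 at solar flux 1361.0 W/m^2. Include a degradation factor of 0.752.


P = area * eta * S * degradation
P = 13.28 * 0.299 * 1361.0 * 0.752
P = 4063.9207 W

4063.9207 W


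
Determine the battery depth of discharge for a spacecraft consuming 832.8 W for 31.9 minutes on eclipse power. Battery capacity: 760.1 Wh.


E_used = P * t / 60 = 832.8 * 31.9 / 60 = 442.7720 Wh
DOD = E_used / E_total * 100 = 442.7720 / 760.1 * 100
DOD = 58.2518 %

58.2518 %


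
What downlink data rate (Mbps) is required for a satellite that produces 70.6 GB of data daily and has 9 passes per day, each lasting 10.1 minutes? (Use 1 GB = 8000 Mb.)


total contact time = 9 * 10.1 * 60 = 5454.0000 s
data = 70.6 GB = 564800.0000 Mb
rate = 564800.0000 / 5454.0000 = 103.5570 Mbps

103.5570 Mbps


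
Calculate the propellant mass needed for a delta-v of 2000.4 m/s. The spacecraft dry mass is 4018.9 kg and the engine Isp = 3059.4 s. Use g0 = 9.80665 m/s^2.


ve = Isp * g0 = 3059.4 * 9.80665 = 30002.465010 m/s
mass ratio = exp(dv/ve) = exp(2000.4/30002.465010) = 1.06894750
m_prop = m_dry * (mr - 1) = 4018.9 * (1.06894750 - 1)
m_prop = 277.0931 kg

277.0931 kg


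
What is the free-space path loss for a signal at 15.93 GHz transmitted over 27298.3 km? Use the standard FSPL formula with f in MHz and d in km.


f = 15.93 GHz = 15930.0000 MHz
d = 27298.3 km
FSPL = 32.44 + 20*log10(15930.0000) + 20*log10(27298.3)
FSPL = 32.44 + 84.0443 + 88.7227
FSPL = 205.2070 dB

205.2070 dB


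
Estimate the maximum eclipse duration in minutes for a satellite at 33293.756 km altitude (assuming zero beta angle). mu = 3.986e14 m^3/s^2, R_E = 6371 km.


r = 39664.7560 km
T = 1310.2892 min
Eclipse fraction = arcsin(R_E/r)/pi = arcsin(6371.0000/39664.7560)/pi
= arcsin(0.1606212)/pi = 0.05134974
Eclipse duration = 0.05134974 * 1310.2892 = 67.2830 min

67.2830 minutes


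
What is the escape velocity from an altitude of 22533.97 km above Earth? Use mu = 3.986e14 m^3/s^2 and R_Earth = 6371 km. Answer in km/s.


r = 6371.0 + 22533.97 = 28904.9700 km = 2.890497e+07 m
v_esc = sqrt(2*mu/r) = sqrt(2*3.986e14 / 2.890497e+07)
v_esc = 5251.6695 m/s = 5.2517 km/s

5.2517 km/s


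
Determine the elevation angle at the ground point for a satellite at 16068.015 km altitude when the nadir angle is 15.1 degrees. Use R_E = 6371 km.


r = R_E + alt = 22439.0150 km
Law of sines in the satellite / Earth-center / ground-point triangle:
  sin(nadir)/R_E = sin(90 + el)/r  =>  cos(el) = (r/R_E)*sin(nadir)
cos(el) = (22439.0150 / 6371.0000) * sin(15.1 deg) = 0.9175113
el = arccos(0.9175113) = 23.4351 deg
(Earth-central angle = 90 - nadir - el = 51.4649 deg)

23.4351 degrees


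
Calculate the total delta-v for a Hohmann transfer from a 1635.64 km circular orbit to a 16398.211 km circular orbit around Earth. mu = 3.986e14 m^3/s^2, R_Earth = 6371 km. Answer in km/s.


r1 = 8006.6400 km = 8.00664e+06 m
r2 = 22769.2110 km = 2.2769211e+07 m
dv1 = sqrt(mu/r1)*(sqrt(2*r2/(r1+r2)) - 1) = 1527.0144 m/s
dv2 = sqrt(mu/r2)*(1 - sqrt(2*r1/(r1+r2))) = 1165.9555 m/s
total dv = |dv1| + |dv2| = 1527.0144 + 1165.9555 = 2692.9699 m/s = 2.6930 km/s

2.6930 km/s


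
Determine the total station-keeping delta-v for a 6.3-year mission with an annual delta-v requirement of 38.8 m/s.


dV = rate * years = 38.8 * 6.3
dV = 244.4400 m/s

244.4400 m/s


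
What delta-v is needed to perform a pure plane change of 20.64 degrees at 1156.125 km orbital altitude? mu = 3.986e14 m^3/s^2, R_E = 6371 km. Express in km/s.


r = 7527.1250 km = 7.527125e+06 m
V = sqrt(mu/r) = 7277.0286 m/s
di = 20.64 deg = 0.360236 rad
dV = 2*V*sin(di/2) = 2*7277.0286*sin(0.180118)
dV = 2607.2960 m/s = 2.6073 km/s

2.6073 km/s


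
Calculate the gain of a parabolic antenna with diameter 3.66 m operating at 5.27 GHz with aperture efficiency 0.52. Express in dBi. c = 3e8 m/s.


lambda = c/f = 3e8 / 5.27e+09 = 0.056926 m
G = eta*(pi*D/lambda)^2 = 0.52*(pi*3.66/0.056926)^2
G = 21215.0461 (linear)
G = 10*log10(21215.0461) = 43.2664 dBi

43.2664 dBi


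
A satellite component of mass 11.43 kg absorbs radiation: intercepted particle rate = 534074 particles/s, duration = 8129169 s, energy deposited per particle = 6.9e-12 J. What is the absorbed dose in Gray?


Total energy deposited = rate * time * E_per
  = 534074 * 8129169 * 6.9e-12 = 29.9569 J
Dose = E_total / mass = 29.9569 / 11.43
Dose = 2.6209 Gy

2.6209 Gy


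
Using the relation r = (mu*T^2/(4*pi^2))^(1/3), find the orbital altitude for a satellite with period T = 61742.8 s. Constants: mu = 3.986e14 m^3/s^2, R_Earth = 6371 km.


T = 61742.8 s
r = (mu*T^2/(4*pi^2))^(1/3) = (3.986e14 * 61742.8^2 / (4*pi^2))^(1/3)
r = 3.3763703e+07 m = 33763.7026 km
alt = r - R_E = 33763.7026 - 6371 = 27392.7026 km

27392.7026 km


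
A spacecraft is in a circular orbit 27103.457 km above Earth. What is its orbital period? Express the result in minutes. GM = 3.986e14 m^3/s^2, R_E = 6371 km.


r = 33474.4570 km = 3.3474457e+07 m
T = 2*pi*sqrt(r^3/mu) = 2*pi*sqrt(3.7509444e+22 / 3.986e14)
T = 60951.0979 s = 1015.8516 min

1015.8516 minutes


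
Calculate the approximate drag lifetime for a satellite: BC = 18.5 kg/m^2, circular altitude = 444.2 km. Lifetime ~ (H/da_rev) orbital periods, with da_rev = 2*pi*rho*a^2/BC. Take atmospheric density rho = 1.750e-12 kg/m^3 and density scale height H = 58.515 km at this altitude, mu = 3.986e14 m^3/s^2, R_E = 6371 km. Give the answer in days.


a = R_E + alt = 6815.2000 km = 6.8152e+06 m
da_rev = 2*pi*rho*a^2/BC = 2*pi*1.750e-12*(6.8152e+06)^2/18.5 = 27.605995 m per revolution
N = H/da_rev = 58515.0000 m / 27.605995 m = 2119.6483 revolutions
P = 2*pi*sqrt(a^3/mu) = 5599.2406 s
lifetime = N*P = 2119.6483 * 5599.2406 = 1.1868421e+07 s = 137.3660 days

137.3660 days


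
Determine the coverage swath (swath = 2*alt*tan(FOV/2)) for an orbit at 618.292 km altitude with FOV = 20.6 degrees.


FOV = 20.6 deg = 0.3595378 rad
swath = 2 * alt * tan(FOV/2) = 2 * 618.292 * tan(0.1797689)
swath = 2 * 618.292 * 0.1817308
swath = 224.7254 km

224.7254 km


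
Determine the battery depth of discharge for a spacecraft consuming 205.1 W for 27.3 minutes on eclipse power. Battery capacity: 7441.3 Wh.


E_used = P * t / 60 = 205.1 * 27.3 / 60 = 93.3205 Wh
DOD = E_used / E_total * 100 = 93.3205 / 7441.3 * 100
DOD = 1.2541 %

1.2541 %


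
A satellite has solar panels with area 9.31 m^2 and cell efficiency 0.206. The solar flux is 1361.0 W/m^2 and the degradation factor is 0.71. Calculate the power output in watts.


P = area * eta * S * degradation
P = 9.31 * 0.206 * 1361.0 * 0.71
P = 1853.2473 W

1853.2473 W


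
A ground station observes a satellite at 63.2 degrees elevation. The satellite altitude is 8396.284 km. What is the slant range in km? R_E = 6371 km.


h = 8396.284 km, el = 63.2 deg
d = -R_E*sin(el) + sqrt((R_E*sin(el))^2 + 2*R_E*h + h^2)
d = -6371.0000*sin(1.1030) + sqrt((6371.0000*0.8925858)^2 + 2*6371.0000*8396.284 + 8396.284^2)
d = 8798.5415 km

8798.5415 km


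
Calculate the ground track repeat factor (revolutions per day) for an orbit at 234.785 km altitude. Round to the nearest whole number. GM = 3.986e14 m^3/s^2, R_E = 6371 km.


r = 6.605785e+06 m
T = 2*pi*sqrt(r^3/mu) = 5343.1562 s = 89.0526 min
revs/day = 1440 / 89.0526 = 16.1702
Rounded: 16 revolutions per day

16 revolutions per day


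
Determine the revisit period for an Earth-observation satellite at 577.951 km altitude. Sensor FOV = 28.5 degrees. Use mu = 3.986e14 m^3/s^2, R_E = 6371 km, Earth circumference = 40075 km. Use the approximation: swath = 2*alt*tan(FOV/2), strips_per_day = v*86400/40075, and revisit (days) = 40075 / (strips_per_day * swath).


swath = 2*577.951*tan(0.2487094) = 293.5617 km
v = sqrt(mu/r) = 7573.7161 m/s = 7.5737 km/s
strips/day = v*86400/40075 = 7.5737*86400/40075 = 16.3286
coverage/day = strips * swath = 16.3286 * 293.5617 = 4793.4549 km
revisit = 40075 / 4793.4549 = 8.3604 days

8.3604 days


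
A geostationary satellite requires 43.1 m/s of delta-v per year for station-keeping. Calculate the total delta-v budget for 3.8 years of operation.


dV = rate * years = 43.1 * 3.8
dV = 163.7800 m/s

163.7800 m/s


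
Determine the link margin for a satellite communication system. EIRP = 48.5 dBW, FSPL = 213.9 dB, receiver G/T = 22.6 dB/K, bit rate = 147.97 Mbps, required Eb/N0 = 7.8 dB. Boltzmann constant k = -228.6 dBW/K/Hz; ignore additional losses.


C/N0 = EIRP - FSPL + G/T - k = 48.5 - 213.9 + 22.6 - (-228.6)
C/N0 = 85.8000 dB-Hz
R_b = 147.97 Mbps = 1.4797e+08 bps -> 10*log10(R_b) = 81.7017 dB-Hz
Eb/N0 = C/N0 - 10*log10(R_b) = 85.8000 - 81.7017 = 4.0983 dB
Margin = Eb/N0 - Eb/N0_req = 4.0983 - 7.8 = -3.7017 dB (negative margin: link does not close)

-3.7017 dB


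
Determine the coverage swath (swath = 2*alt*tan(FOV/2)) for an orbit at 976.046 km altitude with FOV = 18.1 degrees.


FOV = 18.1 deg = 0.3159046 rad
swath = 2 * alt * tan(FOV/2) = 2 * 976.046 * tan(0.1579523)
swath = 2 * 976.046 * 0.1592791
swath = 310.9275 km

310.9275 km


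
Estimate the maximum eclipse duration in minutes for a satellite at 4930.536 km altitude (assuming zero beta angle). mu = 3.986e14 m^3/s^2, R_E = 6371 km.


r = 11301.5360 km
T = 199.2811 min
Eclipse fraction = arcsin(R_E/r)/pi = arcsin(6371.0000/11301.5360)/pi
= arcsin(0.5637287)/pi = 0.1906336
Eclipse duration = 0.1906336 * 199.2811 = 37.9897 min

37.9897 minutes


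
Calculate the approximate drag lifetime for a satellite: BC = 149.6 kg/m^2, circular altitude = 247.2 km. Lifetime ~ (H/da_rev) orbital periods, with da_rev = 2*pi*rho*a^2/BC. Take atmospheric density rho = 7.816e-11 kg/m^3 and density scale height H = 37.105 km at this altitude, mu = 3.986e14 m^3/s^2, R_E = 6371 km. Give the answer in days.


a = R_E + alt = 6618.2000 km = 6.6182e+06 m
da_rev = 2*pi*rho*a^2/BC = 2*pi*7.816e-11*(6.6182e+06)^2/149.6 = 143.784675 m per revolution
N = H/da_rev = 37105.0000 m / 143.784675 m = 258.0595 revolutions
P = 2*pi*sqrt(a^3/mu) = 5358.2263 s
lifetime = N*P = 258.0595 * 5358.2263 = 1.3827412e+06 s = 16.0039 days

16.0039 days


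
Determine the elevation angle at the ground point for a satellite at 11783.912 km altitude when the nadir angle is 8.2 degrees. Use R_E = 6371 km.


r = R_E + alt = 18154.9120 km
Law of sines in the satellite / Earth-center / ground-point triangle:
  sin(nadir)/R_E = sin(90 + el)/r  =>  cos(el) = (r/R_E)*sin(nadir)
cos(el) = (18154.9120 / 6371.0000) * sin(8.2 deg) = 0.4064379
el = arccos(0.4064379) = 66.0187 deg
(Earth-central angle = 90 - nadir - el = 15.7813 deg)

66.0187 degrees


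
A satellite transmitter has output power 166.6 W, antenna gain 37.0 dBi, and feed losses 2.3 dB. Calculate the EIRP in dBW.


Pt = 166.6 W = 22.2167 dBW
EIRP = Pt_dBW + Gt - losses = 22.2167 + 37.0 - 2.3 = 56.9167 dBW

56.9167 dBW


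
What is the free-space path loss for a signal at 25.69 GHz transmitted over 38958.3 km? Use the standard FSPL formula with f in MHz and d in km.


f = 25.69 GHz = 25690.0000 MHz
d = 38958.3 km
FSPL = 32.44 + 20*log10(25690.0000) + 20*log10(38958.3)
FSPL = 32.44 + 88.1953 + 91.8120
FSPL = 212.4473 dB

212.4473 dB


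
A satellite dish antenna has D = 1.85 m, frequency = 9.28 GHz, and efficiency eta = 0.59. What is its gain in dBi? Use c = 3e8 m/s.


lambda = c/f = 3e8 / 9.28e+09 = 0.03232759 m
G = eta*(pi*D/lambda)^2 = 0.59*(pi*1.85/0.03232759)^2
G = 19069.9106 (linear)
G = 10*log10(19069.9106) = 42.8035 dBi

42.8035 dBi


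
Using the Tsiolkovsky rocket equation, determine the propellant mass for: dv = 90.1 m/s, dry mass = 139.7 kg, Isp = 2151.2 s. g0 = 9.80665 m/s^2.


ve = Isp * g0 = 2151.2 * 9.80665 = 21096.065480 m/s
mass ratio = exp(dv/ve) = exp(90.1/21096.065480) = 1.00428007
m_prop = m_dry * (mr - 1) = 139.7 * (1.00428007 - 1)
m_prop = 0.5979261 kg

0.5979 kg


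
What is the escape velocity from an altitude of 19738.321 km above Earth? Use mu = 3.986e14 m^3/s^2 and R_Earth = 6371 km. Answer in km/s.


r = 6371.0 + 19738.321 = 26109.3210 km = 2.6109321e+07 m
v_esc = sqrt(2*mu/r) = sqrt(2*3.986e14 / 2.6109321e+07)
v_esc = 5525.6816 m/s = 5.5257 km/s

5.5257 km/s


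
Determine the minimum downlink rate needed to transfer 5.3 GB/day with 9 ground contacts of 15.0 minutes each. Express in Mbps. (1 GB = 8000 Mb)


total contact time = 9 * 15.0 * 60 = 8100.0000 s
data = 5.3 GB = 42400.0000 Mb
rate = 42400.0000 / 8100.0000 = 5.2346 Mbps

5.2346 Mbps


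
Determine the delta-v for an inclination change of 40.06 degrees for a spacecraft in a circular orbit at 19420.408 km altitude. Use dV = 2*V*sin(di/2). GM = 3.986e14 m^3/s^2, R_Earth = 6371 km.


r = 25791.4080 km = 2.5791408e+07 m
V = sqrt(mu/r) = 3931.2542 m/s
di = 40.06 deg = 0.6991789 rad
dV = 2*V*sin(di/2) = 2*3931.2542*sin(0.3495894)
dV = 2693.0044 m/s = 2.6930 km/s

2.6930 km/s


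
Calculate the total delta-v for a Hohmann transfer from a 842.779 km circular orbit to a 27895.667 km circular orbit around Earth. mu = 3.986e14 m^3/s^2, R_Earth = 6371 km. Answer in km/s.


r1 = 7213.7790 km = 7.213779e+06 m
r2 = 34266.6670 km = 3.4266667e+07 m
dv1 = sqrt(mu/r1)*(sqrt(2*r2/(r1+r2)) - 1) = 2121.2914 m/s
dv2 = sqrt(mu/r2)*(1 - sqrt(2*r1/(r1+r2))) = 1399.1736 m/s
total dv = |dv1| + |dv2| = 2121.2914 + 1399.1736 = 3520.4650 m/s = 3.5205 km/s

3.5205 km/s


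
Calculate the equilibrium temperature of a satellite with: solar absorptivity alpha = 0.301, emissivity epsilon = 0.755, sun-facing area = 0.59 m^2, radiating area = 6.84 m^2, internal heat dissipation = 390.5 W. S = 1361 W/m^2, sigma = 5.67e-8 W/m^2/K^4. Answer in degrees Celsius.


Numerator = alpha*S*A_sun + Q_int = 0.301*1361*0.59 + 390.5 = 632.2000 W
Denominator = eps*sigma*A_rad = 0.755*5.67e-8*6.84 = 2.9281014e-07 W/K^4
T^4 = 2.1590782e+09 K^4
T = 215.5595 K = -57.5905 C

-57.5905 degrees Celsius


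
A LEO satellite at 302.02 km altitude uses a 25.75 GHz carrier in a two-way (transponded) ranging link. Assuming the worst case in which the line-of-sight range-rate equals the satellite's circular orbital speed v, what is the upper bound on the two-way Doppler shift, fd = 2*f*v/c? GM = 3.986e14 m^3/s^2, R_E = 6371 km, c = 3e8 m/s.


r = 6.67302e+06 m
v = sqrt(mu/r) = 7728.7175 m/s (worst-case radial velocity)
f = 25.75 GHz = 2.575e+10 Hz
fd = 2*f*v/c = 2*2.575e+10*7728.7175/3.0e+08
fd = 1.3267632e+06 Hz

1.3268e+06 Hz


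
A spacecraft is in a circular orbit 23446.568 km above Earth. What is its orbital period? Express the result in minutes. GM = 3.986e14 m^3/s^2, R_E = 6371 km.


r = 29817.5680 km = 2.9817568e+07 m
T = 2*pi*sqrt(r^3/mu) = 2*pi*sqrt(2.6510423e+22 / 3.986e14)
T = 51241.2303 s = 854.0205 min

854.0205 minutes


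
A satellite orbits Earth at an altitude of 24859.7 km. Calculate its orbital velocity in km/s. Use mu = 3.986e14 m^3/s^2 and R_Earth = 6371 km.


r = R_E + alt = 6371.0 + 24859.7 = 31230.7000 km = 3.12307e+07 m
v = sqrt(mu/r) = sqrt(3.986e14 / 3.12307e+07) = 3572.5457 m/s = 3.5725 km/s

3.5725 km/s


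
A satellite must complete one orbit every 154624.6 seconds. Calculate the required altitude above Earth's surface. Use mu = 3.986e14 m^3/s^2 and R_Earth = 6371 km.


T = 154624.6 s
r = (mu*T^2/(4*pi^2))^(1/3) = (3.986e14 * 154624.6^2 / (4*pi^2))^(1/3)
r = 6.2265132e+07 m = 62265.1318 km
alt = r - R_E = 62265.1318 - 6371 = 55894.1318 km

55894.1318 km


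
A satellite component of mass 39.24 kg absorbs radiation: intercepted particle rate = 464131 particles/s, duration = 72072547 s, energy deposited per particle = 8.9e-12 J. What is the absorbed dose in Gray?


Total energy deposited = rate * time * E_per
  = 464131 * 72072547 * 8.9e-12 = 297.7148 J
Dose = E_total / mass = 297.7148 / 39.24
Dose = 7.5870 Gy

7.5870 Gy


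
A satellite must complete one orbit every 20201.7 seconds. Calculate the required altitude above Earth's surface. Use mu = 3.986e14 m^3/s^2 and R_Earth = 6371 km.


T = 20201.7 s
r = (mu*T^2/(4*pi^2))^(1/3) = (3.986e14 * 20201.7^2 / (4*pi^2))^(1/3)
r = 1.603188e+07 m = 16031.8804 km
alt = r - R_E = 16031.8804 - 6371 = 9660.8804 km

9660.8804 km


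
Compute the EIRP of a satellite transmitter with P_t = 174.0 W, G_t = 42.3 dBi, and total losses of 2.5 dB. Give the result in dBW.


Pt = 174.0 W = 22.4055 dBW
EIRP = Pt_dBW + Gt - losses = 22.4055 + 42.3 - 2.5 = 62.2055 dBW

62.2055 dBW


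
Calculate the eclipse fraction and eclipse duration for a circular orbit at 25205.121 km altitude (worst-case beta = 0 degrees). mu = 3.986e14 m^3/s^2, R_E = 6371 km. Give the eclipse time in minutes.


r = 31576.1210 km
T = 930.6752 min
Eclipse fraction = arcsin(R_E/r)/pi = arcsin(6371.0000/31576.1210)/pi
= arcsin(0.2017664)/pi = 0.06466818
Eclipse duration = 0.06466818 * 930.6752 = 60.1851 min

60.1851 minutes


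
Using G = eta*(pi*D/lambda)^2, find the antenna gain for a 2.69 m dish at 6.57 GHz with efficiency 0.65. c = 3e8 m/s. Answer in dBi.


lambda = c/f = 3e8 / 6.57e+09 = 0.0456621 m
G = eta*(pi*D/lambda)^2 = 0.65*(pi*2.69/0.0456621)^2
G = 22264.1383 (linear)
G = 10*log10(22264.1383) = 43.4761 dBi

43.4761 dBi


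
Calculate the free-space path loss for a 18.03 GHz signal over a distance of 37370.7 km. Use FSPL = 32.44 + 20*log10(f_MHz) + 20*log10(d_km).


f = 18.03 GHz = 18030.0000 MHz
d = 37370.7 km
FSPL = 32.44 + 20*log10(18030.0000) + 20*log10(37370.7)
FSPL = 32.44 + 85.1199 + 91.4506
FSPL = 209.0105 dB

209.0105 dB


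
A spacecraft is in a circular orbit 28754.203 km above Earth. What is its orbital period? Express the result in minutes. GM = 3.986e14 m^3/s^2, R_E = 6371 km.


r = 35125.2030 km = 3.5125203e+07 m
T = 2*pi*sqrt(r^3/mu) = 2*pi*sqrt(4.3336769e+22 / 3.986e14)
T = 65514.8099 s = 1091.9135 min

1091.9135 minutes


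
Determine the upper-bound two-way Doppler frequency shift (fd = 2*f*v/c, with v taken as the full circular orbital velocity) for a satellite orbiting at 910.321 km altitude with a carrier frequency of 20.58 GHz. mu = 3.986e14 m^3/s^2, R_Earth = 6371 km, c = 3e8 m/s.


r = 7.281321e+06 m
v = sqrt(mu/r) = 7398.8387 m/s (worst-case radial velocity)
f = 20.58 GHz = 2.058e+10 Hz
fd = 2*f*v/c = 2*2.058e+10*7398.8387/3.0e+08
fd = 1.0151207e+06 Hz

1.0151e+06 Hz


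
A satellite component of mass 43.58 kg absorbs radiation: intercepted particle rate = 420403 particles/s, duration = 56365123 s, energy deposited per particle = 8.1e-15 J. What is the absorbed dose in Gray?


Total energy deposited = rate * time * E_per
  = 420403 * 56365123 * 8.1e-15 = 0.1919381 J
Dose = E_total / mass = 0.1919381 / 43.58
Dose = 0.004404271 Gy

0.0044 Gy


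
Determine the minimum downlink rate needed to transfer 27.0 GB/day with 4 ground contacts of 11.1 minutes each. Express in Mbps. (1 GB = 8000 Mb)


total contact time = 4 * 11.1 * 60 = 2664.0000 s
data = 27.0 GB = 216000.0000 Mb
rate = 216000.0000 / 2664.0000 = 81.0811 Mbps

81.0811 Mbps


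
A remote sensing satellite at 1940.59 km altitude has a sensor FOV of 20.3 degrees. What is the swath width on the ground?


FOV = 20.3 deg = 0.3543018 rad
swath = 2 * alt * tan(FOV/2) = 2 * 1940.59 * tan(0.1771509)
swath = 2 * 1940.59 * 0.1790276
swath = 694.8384 km

694.8384 km


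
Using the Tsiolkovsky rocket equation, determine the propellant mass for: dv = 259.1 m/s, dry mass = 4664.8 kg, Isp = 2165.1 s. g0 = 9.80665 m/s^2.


ve = Isp * g0 = 2165.1 * 9.80665 = 21232.377915 m/s
mass ratio = exp(dv/ve) = exp(259.1/21232.377915) = 1.01227782
m_prop = m_dry * (mr - 1) = 4664.8 * (1.01227782 - 1)
m_prop = 57.2736 kg

57.2736 kg


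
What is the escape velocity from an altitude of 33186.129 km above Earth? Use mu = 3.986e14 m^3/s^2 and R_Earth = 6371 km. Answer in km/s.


r = 6371.0 + 33186.129 = 39557.1290 km = 3.9557129e+07 m
v_esc = sqrt(2*mu/r) = sqrt(2*3.986e14 / 3.9557129e+07)
v_esc = 4489.2239 m/s = 4.4892 km/s

4.4892 km/s


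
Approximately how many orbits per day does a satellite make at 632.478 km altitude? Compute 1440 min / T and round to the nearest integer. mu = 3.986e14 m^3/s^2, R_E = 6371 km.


r = 7.003478e+06 m
T = 2*pi*sqrt(r^3/mu) = 5832.8643 s = 97.2144 min
revs/day = 1440 / 97.2144 = 14.8126
Rounded: 15 revolutions per day

15 revolutions per day


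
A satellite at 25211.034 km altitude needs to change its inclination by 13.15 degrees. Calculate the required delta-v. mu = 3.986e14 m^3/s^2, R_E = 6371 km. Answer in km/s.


r = 31582.0340 km = 3.1582034e+07 m
V = sqrt(mu/r) = 3552.6187 m/s
di = 13.15 deg = 0.2295108 rad
dV = 2*V*sin(di/2) = 2*3552.6187*sin(0.1147554)
dV = 813.5760 m/s = 0.813576 km/s

0.8136 km/s


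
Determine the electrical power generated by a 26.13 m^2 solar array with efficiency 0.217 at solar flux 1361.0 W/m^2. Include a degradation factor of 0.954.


P = area * eta * S * degradation
P = 26.13 * 0.217 * 1361.0 * 0.954
P = 7362.1666 W

7362.1666 W


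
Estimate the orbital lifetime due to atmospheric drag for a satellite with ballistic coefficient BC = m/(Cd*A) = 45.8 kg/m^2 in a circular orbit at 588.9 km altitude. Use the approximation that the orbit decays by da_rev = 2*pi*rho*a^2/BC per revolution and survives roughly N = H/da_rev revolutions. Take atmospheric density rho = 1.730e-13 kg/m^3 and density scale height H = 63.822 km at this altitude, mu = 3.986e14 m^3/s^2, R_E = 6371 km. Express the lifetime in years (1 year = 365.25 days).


a = R_E + alt = 6959.9000 km = 6.9599e+06 m
da_rev = 2*pi*rho*a^2/BC = 2*pi*1.730e-13*(6.9599e+06)^2/45.8 = 1.149652 m per revolution
N = H/da_rev = 63822.0000 m / 1.149652 m = 55514.1784 revolutions
P = 2*pi*sqrt(a^3/mu) = 5778.5080 s
lifetime = N*P = 55514.1784 * 5778.5080 = 3.2078913e+08 s = 3712.8371 days
years = 3712.8371 / 365.25 = 10.1652 years

10.1652 years


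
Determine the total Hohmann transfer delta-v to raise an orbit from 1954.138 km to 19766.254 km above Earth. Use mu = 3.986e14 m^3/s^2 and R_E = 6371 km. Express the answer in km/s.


r1 = 8325.1380 km = 8.325138e+06 m
r2 = 26137.2540 km = 2.6137254e+07 m
dv1 = sqrt(mu/r1)*(sqrt(2*r2/(r1+r2)) - 1) = 1602.6004 m/s
dv2 = sqrt(mu/r2)*(1 - sqrt(2*r1/(r1+r2))) = 1190.7408 m/s
total dv = |dv1| + |dv2| = 1602.6004 + 1190.7408 = 2793.3412 m/s = 2.7933 km/s

2.7933 km/s


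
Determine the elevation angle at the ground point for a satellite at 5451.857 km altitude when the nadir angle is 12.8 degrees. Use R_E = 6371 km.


r = R_E + alt = 11822.8570 km
Law of sines in the satellite / Earth-center / ground-point triangle:
  sin(nadir)/R_E = sin(90 + el)/r  =>  cos(el) = (r/R_E)*sin(nadir)
cos(el) = (11822.8570 / 6371.0000) * sin(12.8 deg) = 0.4111342
el = arccos(0.4111342) = 65.7239 deg
(Earth-central angle = 90 - nadir - el = 11.4761 deg)

65.7239 degrees


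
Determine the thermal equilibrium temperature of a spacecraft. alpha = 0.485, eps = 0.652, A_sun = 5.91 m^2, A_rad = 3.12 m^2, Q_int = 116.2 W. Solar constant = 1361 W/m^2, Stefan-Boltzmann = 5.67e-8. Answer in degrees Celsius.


Numerator = alpha*S*A_sun + Q_int = 0.485*1361*5.91 + 116.2 = 4017.3023 W
Denominator = eps*sigma*A_rad = 0.652*5.67e-8*3.12 = 1.1534141e-07 W/K^4
T^4 = 3.4829663e+10 K^4
T = 432.0036 K = 158.8536 C

158.8536 degrees Celsius


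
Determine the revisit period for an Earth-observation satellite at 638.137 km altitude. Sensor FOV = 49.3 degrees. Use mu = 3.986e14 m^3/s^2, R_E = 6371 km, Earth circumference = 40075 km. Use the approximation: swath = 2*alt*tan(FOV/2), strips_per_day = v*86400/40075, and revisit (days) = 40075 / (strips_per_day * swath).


swath = 2*638.137*tan(0.4302237) = 585.6716 km
v = sqrt(mu/r) = 7541.1290 m/s = 7.5411 km/s
strips/day = v*86400/40075 = 7.5411*86400/40075 = 16.2584
coverage/day = strips * swath = 16.2584 * 585.6716 = 9522.0567 km
revisit = 40075 / 9522.0567 = 4.2086 days

4.2086 days


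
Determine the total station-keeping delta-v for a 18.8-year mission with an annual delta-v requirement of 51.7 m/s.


dV = rate * years = 51.7 * 18.8
dV = 971.9600 m/s

971.9600 m/s


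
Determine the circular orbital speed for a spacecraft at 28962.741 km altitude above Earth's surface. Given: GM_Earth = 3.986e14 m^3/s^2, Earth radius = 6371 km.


r = R_E + alt = 6371.0 + 28962.741 = 35333.7410 km = 3.5333741e+07 m
v = sqrt(mu/r) = sqrt(3.986e14 / 3.5333741e+07) = 3358.7203 m/s = 3.3587 km/s

3.3587 km/s


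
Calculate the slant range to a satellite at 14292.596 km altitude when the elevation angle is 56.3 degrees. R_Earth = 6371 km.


h = 14292.596 km, el = 56.3 deg
d = -R_E*sin(el) + sqrt((R_E*sin(el))^2 + 2*R_E*h + h^2)
d = -6371.0000*sin(0.9826204) + sqrt((6371.0000*0.8319541)^2 + 2*6371.0000*14292.596 + 14292.596^2)
d = 15058.6130 km

15058.6130 km


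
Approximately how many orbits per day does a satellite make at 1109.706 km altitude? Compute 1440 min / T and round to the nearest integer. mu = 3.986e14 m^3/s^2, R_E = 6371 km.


r = 7.480706e+06 m
T = 2*pi*sqrt(r^3/mu) = 6439.0990 s = 107.3183 min
revs/day = 1440 / 107.3183 = 13.4180
Rounded: 13 revolutions per day

13 revolutions per day


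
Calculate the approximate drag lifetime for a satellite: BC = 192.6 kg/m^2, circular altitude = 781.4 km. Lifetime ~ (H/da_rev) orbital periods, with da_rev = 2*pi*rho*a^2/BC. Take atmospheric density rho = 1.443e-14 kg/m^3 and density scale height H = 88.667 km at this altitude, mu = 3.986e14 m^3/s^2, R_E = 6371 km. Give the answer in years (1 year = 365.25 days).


a = R_E + alt = 7152.4000 km = 7.1524e+06 m
da_rev = 2*pi*rho*a^2/BC = 2*pi*1.443e-14*(7.1524e+06)^2/192.6 = 0.0240820529 m per revolution
N = H/da_rev = 88667.0000 m / 0.0240820529 m = 3.6818705e+06 revolutions
P = 2*pi*sqrt(a^3/mu) = 6019.8950 s
lifetime = N*P = 3.6818705e+06 * 6019.8950 = 2.2164474e+10 s = 256533.2595 days
years = 256533.2595 / 365.25 = 702.3498 years

702.3498 years


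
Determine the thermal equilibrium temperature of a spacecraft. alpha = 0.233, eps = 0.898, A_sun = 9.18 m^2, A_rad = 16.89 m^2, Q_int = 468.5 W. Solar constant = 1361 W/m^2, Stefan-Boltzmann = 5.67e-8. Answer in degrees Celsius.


Numerator = alpha*S*A_sun + Q_int = 0.233*1361*9.18 + 468.5 = 3379.5973 W
Denominator = eps*sigma*A_rad = 0.898*5.67e-8*16.89 = 8.5998137e-07 W/K^4
T^4 = 3.9298495e+09 K^4
T = 250.3767 K = -22.7733 C

-22.7733 degrees Celsius


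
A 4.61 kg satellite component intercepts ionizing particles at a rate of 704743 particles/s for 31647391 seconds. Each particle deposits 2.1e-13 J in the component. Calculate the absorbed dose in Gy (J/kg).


Total energy deposited = rate * time * E_per
  = 704743 * 31647391 * 2.1e-13 = 4.6837 J
Dose = E_total / mass = 4.6837 / 4.61
Dose = 1.0160 Gy

1.0160 Gy


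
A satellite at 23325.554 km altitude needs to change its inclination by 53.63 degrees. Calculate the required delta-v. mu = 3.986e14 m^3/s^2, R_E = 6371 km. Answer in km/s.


r = 29696.5540 km = 2.9696554e+07 m
V = sqrt(mu/r) = 3663.6638 m/s
di = 53.63 deg = 0.9360201 rad
dV = 2*V*sin(di/2) = 2*3663.6638*sin(0.46801)
dV = 3305.4396 m/s = 3.3054 km/s

3.3054 km/s


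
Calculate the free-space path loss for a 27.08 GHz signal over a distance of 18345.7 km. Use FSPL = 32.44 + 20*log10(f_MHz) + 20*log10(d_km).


f = 27.08 GHz = 27080.0000 MHz
d = 18345.7 km
FSPL = 32.44 + 20*log10(27080.0000) + 20*log10(18345.7)
FSPL = 32.44 + 88.6530 + 85.2707
FSPL = 206.3637 dB

206.3637 dB


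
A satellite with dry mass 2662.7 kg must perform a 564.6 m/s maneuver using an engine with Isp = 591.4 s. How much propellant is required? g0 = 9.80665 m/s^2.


ve = Isp * g0 = 591.4 * 9.80665 = 5799.652810 m/s
mass ratio = exp(dv/ve) = exp(564.6/5799.652810) = 1.10224681
m_prop = m_dry * (mr - 1) = 2662.7 * (1.10224681 - 1)
m_prop = 272.2526 kg

272.2526 kg


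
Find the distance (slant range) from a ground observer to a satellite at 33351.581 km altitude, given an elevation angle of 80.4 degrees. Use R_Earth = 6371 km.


h = 33351.581 km, el = 80.4 deg
d = -R_E*sin(el) + sqrt((R_E*sin(el))^2 + 2*R_E*h + h^2)
d = -6371.0000*sin(1.4032) + sqrt((6371.0000*0.985996)^2 + 2*6371.0000*33351.581 + 33351.581^2)
d = 33426.5883 km

33426.5883 km


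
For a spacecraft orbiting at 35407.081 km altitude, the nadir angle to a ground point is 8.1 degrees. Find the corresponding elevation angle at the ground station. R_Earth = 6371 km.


r = R_E + alt = 41778.0810 km
Law of sines in the satellite / Earth-center / ground-point triangle:
  sin(nadir)/R_E = sin(90 + el)/r  =>  cos(el) = (r/R_E)*sin(nadir)
cos(el) = (41778.0810 / 6371.0000) * sin(8.1 deg) = 0.9239653
el = arccos(0.9239653) = 22.4872 deg
(Earth-central angle = 90 - nadir - el = 59.4128 deg)

22.4872 degrees


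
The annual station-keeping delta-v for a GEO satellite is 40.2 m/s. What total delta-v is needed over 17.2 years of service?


dV = rate * years = 40.2 * 17.2
dV = 691.4400 m/s

691.4400 m/s


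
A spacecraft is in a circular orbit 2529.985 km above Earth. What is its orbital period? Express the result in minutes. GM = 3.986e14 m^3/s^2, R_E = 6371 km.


r = 8900.9850 km = 8.900985e+06 m
T = 2*pi*sqrt(r^3/mu) = 2*pi*sqrt(7.0520309e+20 / 3.986e14)
T = 8357.3449 s = 139.2891 min

139.2891 minutes


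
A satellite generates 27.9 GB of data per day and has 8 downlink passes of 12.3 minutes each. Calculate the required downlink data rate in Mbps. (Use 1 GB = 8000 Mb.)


total contact time = 8 * 12.3 * 60 = 5904.0000 s
data = 27.9 GB = 223200.0000 Mb
rate = 223200.0000 / 5904.0000 = 37.8049 Mbps

37.8049 Mbps


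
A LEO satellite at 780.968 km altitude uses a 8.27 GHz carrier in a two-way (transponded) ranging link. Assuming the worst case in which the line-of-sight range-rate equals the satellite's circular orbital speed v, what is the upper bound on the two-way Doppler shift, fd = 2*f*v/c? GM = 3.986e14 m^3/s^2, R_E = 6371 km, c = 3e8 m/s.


r = 7.151968e+06 m
v = sqrt(mu/r) = 7465.4478 m/s (worst-case radial velocity)
f = 8.27 GHz = 8.27e+09 Hz
fd = 2*f*v/c = 2*8.27e+09*7465.4478/3.0e+08
fd = 411595.0246 Hz

411595.0246 Hz


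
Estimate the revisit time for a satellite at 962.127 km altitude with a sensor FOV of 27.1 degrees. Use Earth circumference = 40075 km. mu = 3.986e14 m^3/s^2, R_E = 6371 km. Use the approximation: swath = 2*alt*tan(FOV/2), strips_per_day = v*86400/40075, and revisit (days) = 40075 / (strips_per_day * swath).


swath = 2*962.127*tan(0.2364921) = 463.7489 km
v = sqrt(mu/r) = 7372.6572 m/s = 7.3727 km/s
strips/day = v*86400/40075 = 7.3727*86400/40075 = 15.8951
coverage/day = strips * swath = 15.8951 * 463.7489 = 7371.3520 km
revisit = 40075 / 7371.3520 = 5.4366 days

5.4366 days
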